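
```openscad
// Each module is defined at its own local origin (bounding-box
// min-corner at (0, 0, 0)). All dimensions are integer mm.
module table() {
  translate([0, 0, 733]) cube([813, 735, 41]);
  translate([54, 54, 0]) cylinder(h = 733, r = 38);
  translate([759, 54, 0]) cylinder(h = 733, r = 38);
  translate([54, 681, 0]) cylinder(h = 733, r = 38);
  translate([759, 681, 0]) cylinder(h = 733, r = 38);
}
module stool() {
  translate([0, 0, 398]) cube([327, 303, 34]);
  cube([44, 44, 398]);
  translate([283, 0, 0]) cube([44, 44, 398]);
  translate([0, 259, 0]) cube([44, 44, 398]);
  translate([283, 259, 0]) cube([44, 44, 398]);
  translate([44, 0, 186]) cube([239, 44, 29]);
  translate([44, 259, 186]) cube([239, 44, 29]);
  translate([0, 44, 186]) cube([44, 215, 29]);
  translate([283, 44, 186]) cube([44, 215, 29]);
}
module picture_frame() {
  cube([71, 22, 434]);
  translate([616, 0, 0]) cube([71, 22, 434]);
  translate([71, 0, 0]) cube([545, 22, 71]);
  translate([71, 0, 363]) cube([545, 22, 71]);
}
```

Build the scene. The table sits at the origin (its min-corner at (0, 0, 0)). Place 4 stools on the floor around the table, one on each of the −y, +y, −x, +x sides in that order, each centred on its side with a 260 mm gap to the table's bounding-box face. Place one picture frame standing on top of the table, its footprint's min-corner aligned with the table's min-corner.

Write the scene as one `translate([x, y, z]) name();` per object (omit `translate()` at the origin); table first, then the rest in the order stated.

table();
translate([243, -563, 0]) stool();
translate([243, 995, 0]) stool();
translate([-587, 216, 0]) stool();
translate([1073, 216, 0]) stool();
translate([0, 0, 774]) picture_frame();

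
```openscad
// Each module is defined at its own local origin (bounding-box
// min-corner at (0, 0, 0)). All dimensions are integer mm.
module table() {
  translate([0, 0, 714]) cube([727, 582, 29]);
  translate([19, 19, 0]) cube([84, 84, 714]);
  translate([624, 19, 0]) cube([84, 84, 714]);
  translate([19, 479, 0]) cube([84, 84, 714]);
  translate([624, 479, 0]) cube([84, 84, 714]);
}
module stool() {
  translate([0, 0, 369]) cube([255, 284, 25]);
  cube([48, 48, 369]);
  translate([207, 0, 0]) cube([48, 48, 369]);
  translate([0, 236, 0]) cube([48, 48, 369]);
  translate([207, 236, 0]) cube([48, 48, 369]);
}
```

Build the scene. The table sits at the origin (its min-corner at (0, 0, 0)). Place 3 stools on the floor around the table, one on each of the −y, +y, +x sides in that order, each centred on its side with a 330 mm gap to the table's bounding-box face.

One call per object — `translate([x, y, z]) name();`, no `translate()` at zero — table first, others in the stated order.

table();
translate([236, -614, 0]) stool();
translate([236, 912, 0]) stool();
translate([1057, 149, 0]) stool();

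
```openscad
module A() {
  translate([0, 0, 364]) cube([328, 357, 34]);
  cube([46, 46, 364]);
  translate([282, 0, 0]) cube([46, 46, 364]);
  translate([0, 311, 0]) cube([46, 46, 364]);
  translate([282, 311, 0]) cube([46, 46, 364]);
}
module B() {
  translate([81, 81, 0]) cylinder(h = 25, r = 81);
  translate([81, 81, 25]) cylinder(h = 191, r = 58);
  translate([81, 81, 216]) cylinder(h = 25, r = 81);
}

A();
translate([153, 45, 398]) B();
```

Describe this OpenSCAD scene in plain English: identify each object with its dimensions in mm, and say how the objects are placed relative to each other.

A is a four-legged stool. The seat is a 328×357×34 mm slab whose top surface is at z = 398 mm; four square legs, each 46×46 mm in cross-section, run from the floor (z = 0) to the underside of the seat, each flush with a corner of the seat.

B is a spool: two coaxial disc flanges of radius 81 mm and thickness 25 mm, joined by a core cylinder of radius 58 mm and height 191 mm. The lower flange rests on z = 0 and the three cylinders share a vertical axis.

The spool is on top of the stool.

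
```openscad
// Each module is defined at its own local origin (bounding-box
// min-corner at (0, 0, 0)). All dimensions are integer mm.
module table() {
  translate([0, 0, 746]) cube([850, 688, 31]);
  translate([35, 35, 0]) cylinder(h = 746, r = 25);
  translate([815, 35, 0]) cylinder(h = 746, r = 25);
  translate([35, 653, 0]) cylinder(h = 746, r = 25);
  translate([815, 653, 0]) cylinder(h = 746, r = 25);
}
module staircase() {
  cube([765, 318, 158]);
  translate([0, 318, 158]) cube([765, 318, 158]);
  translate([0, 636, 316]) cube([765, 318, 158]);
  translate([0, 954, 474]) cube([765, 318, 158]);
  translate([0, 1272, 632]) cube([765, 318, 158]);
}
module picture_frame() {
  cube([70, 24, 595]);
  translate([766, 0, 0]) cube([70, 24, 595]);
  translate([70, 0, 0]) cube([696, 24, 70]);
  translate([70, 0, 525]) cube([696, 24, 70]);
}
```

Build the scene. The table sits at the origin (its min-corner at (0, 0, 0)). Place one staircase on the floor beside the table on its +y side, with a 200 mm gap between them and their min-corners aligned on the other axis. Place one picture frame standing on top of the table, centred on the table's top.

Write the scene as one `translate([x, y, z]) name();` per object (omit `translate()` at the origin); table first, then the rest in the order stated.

table();
translate([0, 888, 0]) staircase();
translate([7, 332, 777]) picture_frame();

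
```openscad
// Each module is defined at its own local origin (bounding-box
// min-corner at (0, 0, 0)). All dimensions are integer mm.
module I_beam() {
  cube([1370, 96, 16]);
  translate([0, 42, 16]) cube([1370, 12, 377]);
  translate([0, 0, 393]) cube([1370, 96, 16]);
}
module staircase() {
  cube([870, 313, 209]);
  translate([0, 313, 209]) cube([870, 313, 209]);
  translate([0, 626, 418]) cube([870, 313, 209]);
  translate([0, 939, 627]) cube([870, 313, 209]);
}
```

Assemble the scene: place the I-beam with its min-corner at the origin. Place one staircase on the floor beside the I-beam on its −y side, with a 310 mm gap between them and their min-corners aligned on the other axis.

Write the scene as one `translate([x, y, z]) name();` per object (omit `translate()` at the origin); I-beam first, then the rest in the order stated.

I_beam();
translate([0, -1562, 0]) staircase();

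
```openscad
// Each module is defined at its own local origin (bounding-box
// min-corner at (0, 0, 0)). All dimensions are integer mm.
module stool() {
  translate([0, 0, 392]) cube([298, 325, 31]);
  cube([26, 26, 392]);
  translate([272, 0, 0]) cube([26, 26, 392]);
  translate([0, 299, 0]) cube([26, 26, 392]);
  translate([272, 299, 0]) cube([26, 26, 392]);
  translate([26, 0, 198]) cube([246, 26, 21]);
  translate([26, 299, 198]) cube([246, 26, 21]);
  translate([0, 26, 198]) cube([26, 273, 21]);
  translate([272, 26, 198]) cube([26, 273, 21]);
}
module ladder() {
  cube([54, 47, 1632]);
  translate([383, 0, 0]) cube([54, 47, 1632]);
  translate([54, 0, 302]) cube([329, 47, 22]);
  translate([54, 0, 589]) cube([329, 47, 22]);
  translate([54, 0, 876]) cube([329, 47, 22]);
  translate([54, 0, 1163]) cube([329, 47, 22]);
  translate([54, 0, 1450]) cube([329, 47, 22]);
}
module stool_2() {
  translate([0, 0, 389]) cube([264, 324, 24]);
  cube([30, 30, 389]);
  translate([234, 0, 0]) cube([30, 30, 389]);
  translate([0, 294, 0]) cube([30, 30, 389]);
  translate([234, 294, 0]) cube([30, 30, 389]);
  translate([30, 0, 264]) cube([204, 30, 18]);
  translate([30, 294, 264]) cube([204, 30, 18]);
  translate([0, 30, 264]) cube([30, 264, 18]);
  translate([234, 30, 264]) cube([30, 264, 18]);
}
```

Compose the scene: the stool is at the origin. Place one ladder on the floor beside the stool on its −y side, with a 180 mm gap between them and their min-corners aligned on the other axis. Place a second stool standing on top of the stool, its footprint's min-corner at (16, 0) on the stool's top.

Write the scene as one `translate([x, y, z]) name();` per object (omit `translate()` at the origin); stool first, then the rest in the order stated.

stool();
translate([0, -227, 0]) ladder();
translate([16, 0, 423]) stool_2();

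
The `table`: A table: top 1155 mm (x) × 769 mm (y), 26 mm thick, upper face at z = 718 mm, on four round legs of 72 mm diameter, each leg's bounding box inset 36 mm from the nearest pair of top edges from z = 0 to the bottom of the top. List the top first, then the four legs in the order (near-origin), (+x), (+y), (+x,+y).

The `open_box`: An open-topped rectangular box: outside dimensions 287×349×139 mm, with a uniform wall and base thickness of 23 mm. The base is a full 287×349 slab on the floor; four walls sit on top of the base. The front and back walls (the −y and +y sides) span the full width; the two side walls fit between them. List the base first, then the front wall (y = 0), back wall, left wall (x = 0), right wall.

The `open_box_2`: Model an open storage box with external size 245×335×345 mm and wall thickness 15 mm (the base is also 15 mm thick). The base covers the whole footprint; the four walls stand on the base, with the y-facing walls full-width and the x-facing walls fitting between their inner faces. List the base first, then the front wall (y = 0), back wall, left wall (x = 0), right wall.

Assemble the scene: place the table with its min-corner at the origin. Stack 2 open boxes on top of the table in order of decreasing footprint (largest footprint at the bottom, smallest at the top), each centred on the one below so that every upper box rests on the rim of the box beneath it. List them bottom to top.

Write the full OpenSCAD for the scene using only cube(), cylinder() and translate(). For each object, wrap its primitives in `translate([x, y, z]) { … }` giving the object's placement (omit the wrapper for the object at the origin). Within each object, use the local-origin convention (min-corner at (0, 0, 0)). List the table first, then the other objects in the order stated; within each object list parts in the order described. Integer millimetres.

translate([0, 0, 692]) cube([1155, 769, 26]);
translate([72, 72, 0]) cylinder(h = 692, r = 36);
translate([1083, 72, 0]) cylinder(h = 692, r = 36);
translate([72, 697, 0]) cylinder(h = 692, r = 36);
translate([1083, 697, 0]) cylinder(h = 692, r = 36);
translate([434, 210, 718]) {
  cube([287, 349, 23]);
  translate([0, 0, 23]) cube([287, 23, 116]);
  translate([0, 326, 23]) cube([287, 23, 116]);
  translate([0, 23, 23]) cube([23, 303, 116]);
  translate([264, 23, 23]) cube([23, 303, 116]);
}
translate([455, 217, 857]) {
  cube([245, 335, 15]);
  translate([0, 0, 15]) cube([245, 15, 330]);
  translate([0, 320, 15]) cube([245, 15, 330]);
  translate([0, 15, 15]) cube([15, 305, 330]);
  translate([230, 15, 15]) cube([15, 305, 330]);
}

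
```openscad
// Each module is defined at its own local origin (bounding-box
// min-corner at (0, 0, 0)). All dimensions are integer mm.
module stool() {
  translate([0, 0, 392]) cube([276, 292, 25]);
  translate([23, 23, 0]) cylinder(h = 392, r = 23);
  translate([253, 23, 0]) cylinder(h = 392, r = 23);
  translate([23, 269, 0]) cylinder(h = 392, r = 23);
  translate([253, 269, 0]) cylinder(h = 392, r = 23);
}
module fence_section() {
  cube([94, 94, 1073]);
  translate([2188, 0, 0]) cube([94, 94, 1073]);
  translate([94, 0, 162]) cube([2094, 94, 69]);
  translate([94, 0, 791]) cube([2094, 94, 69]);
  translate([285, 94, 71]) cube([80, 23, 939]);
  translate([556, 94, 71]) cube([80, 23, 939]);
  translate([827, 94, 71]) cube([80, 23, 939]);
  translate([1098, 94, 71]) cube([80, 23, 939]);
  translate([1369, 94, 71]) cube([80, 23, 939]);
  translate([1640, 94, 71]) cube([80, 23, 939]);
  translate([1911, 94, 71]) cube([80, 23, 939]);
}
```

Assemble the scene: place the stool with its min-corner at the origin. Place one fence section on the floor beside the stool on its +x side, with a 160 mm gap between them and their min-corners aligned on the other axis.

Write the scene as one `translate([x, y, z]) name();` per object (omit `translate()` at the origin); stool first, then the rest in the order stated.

stool();
translate([436, 0, 0]) fence_section();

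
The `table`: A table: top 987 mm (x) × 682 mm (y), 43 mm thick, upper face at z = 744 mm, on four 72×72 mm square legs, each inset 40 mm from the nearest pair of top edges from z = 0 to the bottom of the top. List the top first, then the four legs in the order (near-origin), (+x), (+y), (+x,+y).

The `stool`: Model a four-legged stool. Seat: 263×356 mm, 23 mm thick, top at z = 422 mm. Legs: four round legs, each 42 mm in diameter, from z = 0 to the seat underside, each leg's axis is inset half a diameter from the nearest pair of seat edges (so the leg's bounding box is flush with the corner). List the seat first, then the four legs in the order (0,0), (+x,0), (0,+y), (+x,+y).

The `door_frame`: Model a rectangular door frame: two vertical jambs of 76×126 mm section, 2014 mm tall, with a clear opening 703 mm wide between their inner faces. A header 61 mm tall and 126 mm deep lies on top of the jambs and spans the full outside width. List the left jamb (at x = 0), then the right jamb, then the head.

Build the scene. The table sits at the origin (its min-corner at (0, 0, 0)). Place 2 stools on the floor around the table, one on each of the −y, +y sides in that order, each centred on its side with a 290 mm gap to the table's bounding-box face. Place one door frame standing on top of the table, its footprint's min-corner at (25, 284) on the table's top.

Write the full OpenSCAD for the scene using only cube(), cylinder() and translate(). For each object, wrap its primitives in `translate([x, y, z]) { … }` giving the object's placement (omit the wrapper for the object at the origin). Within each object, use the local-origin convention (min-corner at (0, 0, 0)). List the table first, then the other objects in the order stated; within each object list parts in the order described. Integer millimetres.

translate([0, 0, 701]) cube([987, 682, 43]);
translate([40, 40, 0]) cube([72, 72, 701]);
translate([875, 40, 0]) cube([72, 72, 701]);
translate([40, 570, 0]) cube([72, 72, 701]);
translate([875, 570, 0]) cube([72, 72, 701]);
translate([362, -646, 0]) {
  translate([0, 0, 399]) cube([263, 356, 23]);
  translate([21, 21, 0]) cylinder(h = 399, r = 21);
  translate([242, 21, 0]) cylinder(h = 399, r = 21);
  translate([21, 335, 0]) cylinder(h = 399, r = 21);
  translate([242, 335, 0]) cylinder(h = 399, r = 21);
}
translate([362, 972, 0]) {
  translate([0, 0, 399]) cube([263, 356, 23]);
  translate([21, 21, 0]) cylinder(h = 399, r = 21);
  translate([242, 21, 0]) cylinder(h = 399, r = 21);
  translate([21, 335, 0]) cylinder(h = 399, r = 21);
  translate([242, 335, 0]) cylinder(h = 399, r = 21);
}
translate([25, 284, 744]) {
  cube([76, 126, 2014]);
  translate([779, 0, 0]) cube([76, 126, 2014]);
  translate([0, 0, 2014]) cube([855, 126, 61]);
}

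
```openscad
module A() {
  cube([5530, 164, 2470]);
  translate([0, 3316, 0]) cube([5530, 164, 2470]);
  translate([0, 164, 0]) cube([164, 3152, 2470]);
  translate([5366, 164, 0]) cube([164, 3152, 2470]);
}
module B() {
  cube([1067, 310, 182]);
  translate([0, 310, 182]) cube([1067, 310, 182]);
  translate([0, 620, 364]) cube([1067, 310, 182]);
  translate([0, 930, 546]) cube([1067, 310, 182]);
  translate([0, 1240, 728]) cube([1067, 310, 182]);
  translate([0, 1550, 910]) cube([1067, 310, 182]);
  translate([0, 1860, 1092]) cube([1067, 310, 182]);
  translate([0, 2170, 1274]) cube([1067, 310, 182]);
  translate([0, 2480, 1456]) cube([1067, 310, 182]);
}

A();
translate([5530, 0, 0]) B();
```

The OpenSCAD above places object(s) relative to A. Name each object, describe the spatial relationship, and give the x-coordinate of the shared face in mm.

A is a house frame. B is a staircase. The staircase is against the house frame's +x side, with their −y faces flush. The x-coordinate of the shared face is 5530 mm.

The house frame's +x face and the staircase's −x face are both at x = 5530 mm.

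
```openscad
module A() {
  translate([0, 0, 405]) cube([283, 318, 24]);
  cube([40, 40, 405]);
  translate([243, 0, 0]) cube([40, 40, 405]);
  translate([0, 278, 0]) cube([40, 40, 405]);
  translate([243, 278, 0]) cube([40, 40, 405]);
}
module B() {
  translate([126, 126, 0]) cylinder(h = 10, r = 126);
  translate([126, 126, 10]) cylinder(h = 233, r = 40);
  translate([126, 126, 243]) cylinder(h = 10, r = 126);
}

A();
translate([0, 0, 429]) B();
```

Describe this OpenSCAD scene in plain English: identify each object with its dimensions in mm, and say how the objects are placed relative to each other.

A is a simple wooden stool: a rectangular seat 283 mm (x) by 318 mm (y), 24 mm thick, top face at z = 429 mm, on four square legs, each 40×40 mm in cross-section. The legs rest on z = 0, each flush with a corner of the seat.

B is a spool: two coaxial disc flanges of radius 126 mm and thickness 10 mm, joined by a core cylinder of radius 40 mm and height 233 mm. The lower flange rests on z = 0 and the three cylinders share a vertical axis.

The spool is on top of the stool.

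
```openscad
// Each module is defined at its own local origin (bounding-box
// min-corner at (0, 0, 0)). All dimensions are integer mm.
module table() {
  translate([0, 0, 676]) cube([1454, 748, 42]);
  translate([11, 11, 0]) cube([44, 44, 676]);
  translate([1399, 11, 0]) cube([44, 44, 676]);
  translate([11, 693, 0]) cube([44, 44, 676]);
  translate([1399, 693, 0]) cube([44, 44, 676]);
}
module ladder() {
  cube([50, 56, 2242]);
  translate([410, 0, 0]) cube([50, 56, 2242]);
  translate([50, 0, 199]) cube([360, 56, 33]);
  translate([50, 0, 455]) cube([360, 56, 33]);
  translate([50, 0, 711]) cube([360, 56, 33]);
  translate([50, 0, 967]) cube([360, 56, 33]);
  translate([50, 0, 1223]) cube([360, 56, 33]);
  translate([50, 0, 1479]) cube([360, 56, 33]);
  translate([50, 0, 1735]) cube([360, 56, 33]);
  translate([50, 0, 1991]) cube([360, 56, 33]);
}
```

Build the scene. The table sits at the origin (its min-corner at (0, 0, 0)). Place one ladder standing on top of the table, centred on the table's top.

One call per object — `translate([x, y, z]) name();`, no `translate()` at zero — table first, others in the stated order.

table();
translate([497, 346, 718]) ladder();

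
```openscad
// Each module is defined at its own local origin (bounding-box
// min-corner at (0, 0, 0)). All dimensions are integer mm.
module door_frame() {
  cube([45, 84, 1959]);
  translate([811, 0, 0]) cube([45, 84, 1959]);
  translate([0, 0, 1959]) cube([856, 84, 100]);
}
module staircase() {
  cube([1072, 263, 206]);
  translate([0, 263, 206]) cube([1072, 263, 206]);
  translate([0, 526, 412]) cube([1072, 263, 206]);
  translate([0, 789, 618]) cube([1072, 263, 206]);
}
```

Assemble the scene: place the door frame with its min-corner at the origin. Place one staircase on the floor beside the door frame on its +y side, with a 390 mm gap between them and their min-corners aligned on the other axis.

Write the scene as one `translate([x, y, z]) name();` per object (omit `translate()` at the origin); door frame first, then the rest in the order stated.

door_frame();
translate([0, 474, 0]) staircase();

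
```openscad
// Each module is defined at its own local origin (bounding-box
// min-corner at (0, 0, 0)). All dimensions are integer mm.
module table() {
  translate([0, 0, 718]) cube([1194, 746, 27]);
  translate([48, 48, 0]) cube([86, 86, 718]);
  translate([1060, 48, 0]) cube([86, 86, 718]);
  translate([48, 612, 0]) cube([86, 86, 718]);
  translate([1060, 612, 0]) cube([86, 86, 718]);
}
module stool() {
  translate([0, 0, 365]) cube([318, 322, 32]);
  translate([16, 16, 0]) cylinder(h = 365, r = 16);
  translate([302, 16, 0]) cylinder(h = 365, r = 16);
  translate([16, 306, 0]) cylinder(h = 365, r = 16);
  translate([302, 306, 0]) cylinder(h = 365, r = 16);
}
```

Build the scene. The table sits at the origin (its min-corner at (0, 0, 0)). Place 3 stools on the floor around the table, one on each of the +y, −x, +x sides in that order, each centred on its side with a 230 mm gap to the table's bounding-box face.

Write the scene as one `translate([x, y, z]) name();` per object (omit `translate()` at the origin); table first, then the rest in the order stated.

table();
translate([438, 976, 0]) stool();
translate([-548, 212, 0]) stool();
translate([1424, 212, 0]) stool();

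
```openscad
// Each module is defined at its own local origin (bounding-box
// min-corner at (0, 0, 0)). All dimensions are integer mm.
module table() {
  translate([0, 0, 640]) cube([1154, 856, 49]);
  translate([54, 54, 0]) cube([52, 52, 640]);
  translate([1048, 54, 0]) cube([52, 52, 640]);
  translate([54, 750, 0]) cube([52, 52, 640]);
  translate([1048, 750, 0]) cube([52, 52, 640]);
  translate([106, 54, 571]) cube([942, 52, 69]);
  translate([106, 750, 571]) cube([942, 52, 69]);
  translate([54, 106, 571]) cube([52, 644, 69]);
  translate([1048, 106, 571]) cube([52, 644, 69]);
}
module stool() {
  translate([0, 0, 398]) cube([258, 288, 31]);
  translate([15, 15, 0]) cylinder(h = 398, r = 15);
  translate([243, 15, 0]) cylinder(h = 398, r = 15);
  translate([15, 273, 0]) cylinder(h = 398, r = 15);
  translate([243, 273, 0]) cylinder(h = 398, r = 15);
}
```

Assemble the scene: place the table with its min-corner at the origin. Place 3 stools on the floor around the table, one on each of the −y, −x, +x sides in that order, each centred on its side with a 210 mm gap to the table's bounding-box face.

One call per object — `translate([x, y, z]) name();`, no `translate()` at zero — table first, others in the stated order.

table();
translate([448, -498, 0]) stool();
translate([-468, 284, 0]) stool();
translate([1364, 284, 0]) stool();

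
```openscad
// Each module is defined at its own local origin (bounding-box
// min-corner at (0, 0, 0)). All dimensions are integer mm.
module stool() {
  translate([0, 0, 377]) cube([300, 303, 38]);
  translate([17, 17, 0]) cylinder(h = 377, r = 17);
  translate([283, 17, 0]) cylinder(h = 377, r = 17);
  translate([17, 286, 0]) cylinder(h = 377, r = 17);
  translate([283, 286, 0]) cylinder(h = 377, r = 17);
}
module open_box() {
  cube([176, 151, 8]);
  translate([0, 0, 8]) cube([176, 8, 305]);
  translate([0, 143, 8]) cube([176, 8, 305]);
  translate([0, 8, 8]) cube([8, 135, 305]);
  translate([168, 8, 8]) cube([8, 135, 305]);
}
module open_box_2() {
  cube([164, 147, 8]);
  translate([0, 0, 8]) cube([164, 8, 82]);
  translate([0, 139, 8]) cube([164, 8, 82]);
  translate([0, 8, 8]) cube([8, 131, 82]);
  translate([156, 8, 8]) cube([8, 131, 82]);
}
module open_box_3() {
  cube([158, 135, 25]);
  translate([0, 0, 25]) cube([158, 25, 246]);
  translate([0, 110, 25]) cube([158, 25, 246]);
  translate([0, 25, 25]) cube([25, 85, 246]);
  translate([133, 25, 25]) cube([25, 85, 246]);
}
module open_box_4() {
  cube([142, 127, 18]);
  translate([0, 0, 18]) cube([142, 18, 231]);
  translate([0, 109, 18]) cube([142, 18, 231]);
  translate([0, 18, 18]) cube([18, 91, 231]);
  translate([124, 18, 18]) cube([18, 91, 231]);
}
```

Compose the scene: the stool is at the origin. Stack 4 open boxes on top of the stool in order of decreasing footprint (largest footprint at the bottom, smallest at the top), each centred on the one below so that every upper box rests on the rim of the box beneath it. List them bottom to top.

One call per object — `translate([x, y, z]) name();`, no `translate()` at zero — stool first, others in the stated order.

stool();
translate([62, 76, 415]) open_box();
translate([68, 78, 728]) open_box_2();
translate([71, 84, 818]) open_box_3();
translate([79, 88, 1089]) open_box_4();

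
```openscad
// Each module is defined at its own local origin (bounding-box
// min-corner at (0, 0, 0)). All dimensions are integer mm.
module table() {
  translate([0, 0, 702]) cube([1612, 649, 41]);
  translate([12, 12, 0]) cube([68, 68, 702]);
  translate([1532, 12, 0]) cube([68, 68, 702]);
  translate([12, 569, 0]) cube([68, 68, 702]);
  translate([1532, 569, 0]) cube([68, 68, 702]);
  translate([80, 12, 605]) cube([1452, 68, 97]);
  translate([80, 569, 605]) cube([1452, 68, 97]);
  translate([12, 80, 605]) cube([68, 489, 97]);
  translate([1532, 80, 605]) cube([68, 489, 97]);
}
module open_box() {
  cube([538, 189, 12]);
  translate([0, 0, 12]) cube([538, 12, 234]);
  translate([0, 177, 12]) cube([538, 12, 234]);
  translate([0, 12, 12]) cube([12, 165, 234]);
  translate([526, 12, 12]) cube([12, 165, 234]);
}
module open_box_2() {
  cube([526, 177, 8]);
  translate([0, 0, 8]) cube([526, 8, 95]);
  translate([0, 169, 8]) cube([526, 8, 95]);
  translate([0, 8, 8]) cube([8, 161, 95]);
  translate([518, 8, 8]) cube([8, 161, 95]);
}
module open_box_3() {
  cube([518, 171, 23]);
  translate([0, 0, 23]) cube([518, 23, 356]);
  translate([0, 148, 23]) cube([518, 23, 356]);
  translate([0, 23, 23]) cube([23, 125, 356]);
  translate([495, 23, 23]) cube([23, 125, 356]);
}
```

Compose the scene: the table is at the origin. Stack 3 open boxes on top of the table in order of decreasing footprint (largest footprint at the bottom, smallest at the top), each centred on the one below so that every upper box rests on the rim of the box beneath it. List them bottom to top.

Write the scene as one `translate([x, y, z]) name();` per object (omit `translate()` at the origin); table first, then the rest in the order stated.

table();
translate([537, 230, 743]) open_box();
translate([543, 236, 989]) open_box_2();
translate([547, 239, 1092]) open_box_3();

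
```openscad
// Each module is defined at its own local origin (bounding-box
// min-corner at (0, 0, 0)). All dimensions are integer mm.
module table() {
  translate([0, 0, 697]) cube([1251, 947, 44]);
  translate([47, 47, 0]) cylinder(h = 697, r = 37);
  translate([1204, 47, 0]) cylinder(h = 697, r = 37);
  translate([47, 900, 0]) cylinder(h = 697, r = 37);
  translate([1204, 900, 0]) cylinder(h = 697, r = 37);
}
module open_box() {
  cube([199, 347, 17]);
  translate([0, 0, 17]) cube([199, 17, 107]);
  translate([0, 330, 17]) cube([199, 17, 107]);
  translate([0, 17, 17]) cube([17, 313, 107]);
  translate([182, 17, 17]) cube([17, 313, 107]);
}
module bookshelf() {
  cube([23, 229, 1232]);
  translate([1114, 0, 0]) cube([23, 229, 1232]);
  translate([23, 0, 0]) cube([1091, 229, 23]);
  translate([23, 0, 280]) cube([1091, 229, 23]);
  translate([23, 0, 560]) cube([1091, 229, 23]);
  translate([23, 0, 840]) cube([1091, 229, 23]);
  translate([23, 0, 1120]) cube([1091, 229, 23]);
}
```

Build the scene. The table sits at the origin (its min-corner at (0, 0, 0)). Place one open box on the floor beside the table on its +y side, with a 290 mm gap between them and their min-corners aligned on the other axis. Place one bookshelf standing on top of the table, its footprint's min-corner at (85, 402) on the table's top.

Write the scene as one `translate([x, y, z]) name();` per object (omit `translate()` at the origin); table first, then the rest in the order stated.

table();
translate([0, 1237, 0]) open_box();
translate([85, 402, 741]) bookshelf();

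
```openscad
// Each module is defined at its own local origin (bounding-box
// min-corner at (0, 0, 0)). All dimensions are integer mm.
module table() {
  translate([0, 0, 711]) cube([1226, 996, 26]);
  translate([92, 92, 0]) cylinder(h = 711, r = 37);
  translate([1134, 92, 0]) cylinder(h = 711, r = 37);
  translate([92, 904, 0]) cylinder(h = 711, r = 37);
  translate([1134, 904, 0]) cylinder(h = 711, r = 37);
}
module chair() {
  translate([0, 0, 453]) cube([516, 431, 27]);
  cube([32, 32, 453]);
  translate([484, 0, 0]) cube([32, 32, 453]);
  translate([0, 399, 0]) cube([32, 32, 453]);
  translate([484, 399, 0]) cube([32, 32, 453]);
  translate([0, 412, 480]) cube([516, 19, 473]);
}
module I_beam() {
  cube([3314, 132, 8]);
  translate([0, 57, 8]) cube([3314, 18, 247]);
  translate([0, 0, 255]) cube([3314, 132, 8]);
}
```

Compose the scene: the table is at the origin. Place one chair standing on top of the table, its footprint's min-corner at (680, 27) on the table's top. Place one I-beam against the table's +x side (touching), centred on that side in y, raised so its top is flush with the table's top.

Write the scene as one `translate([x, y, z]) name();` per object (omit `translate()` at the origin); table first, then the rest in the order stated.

table();
translate([680, 27, 737]) chair();
translate([1226, 432, 474]) I_beam();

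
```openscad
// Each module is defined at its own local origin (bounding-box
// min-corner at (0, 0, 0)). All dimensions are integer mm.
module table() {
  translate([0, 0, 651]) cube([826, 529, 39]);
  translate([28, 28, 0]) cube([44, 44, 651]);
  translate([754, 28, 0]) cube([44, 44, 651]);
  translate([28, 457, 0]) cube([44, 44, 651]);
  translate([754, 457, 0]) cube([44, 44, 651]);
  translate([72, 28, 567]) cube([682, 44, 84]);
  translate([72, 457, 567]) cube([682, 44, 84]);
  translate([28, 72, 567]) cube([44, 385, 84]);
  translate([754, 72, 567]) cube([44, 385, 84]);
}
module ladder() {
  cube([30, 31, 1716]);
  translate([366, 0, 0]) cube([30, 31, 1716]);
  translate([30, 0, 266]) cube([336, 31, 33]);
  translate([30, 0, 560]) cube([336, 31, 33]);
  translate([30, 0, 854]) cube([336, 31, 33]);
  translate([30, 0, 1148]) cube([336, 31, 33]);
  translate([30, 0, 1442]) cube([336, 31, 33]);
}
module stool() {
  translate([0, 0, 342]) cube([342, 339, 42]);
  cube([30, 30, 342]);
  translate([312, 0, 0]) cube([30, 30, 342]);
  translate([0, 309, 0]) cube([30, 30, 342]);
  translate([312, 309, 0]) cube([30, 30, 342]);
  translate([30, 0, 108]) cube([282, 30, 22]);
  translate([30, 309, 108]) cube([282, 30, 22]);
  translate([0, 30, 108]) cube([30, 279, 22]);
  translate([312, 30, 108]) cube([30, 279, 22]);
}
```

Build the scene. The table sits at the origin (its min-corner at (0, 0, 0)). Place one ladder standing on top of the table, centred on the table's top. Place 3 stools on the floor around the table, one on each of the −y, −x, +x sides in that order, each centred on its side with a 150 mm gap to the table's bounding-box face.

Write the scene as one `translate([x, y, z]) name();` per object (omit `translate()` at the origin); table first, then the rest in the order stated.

table();
translate([215, 249, 690]) ladder();
translate([242, -489, 0]) stool();
translate([-492, 95, 0]) stool();
translate([976, 95, 0]) stool();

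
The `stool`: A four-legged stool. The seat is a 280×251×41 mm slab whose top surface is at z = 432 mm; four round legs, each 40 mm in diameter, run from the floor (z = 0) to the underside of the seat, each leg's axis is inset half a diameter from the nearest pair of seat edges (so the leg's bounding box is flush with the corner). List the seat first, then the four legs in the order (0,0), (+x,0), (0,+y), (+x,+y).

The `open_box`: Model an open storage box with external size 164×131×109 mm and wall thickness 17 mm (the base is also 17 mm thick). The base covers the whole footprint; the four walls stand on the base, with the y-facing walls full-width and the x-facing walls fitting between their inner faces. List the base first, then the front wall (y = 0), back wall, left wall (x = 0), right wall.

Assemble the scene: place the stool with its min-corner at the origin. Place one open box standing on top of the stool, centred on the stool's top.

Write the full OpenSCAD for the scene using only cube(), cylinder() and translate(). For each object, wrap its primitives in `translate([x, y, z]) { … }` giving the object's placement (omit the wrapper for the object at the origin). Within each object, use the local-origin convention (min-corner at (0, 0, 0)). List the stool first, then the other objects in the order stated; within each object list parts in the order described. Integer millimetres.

translate([0, 0, 391]) cube([280, 251, 41]);
translate([20, 20, 0]) cylinder(h = 391, r = 20);
translate([260, 20, 0]) cylinder(h = 391, r = 20);
translate([20, 231, 0]) cylinder(h = 391, r = 20);
translate([260, 231, 0]) cylinder(h = 391, r = 20);
translate([58, 60, 432]) {
  cube([164, 131, 17]);
  translate([0, 0, 17]) cube([164, 17, 92]);
  translate([0, 114, 17]) cube([164, 17, 92]);
  translate([0, 17, 17]) cube([17, 97, 92]);
  translate([147, 17, 17]) cube([17, 97, 92]);
}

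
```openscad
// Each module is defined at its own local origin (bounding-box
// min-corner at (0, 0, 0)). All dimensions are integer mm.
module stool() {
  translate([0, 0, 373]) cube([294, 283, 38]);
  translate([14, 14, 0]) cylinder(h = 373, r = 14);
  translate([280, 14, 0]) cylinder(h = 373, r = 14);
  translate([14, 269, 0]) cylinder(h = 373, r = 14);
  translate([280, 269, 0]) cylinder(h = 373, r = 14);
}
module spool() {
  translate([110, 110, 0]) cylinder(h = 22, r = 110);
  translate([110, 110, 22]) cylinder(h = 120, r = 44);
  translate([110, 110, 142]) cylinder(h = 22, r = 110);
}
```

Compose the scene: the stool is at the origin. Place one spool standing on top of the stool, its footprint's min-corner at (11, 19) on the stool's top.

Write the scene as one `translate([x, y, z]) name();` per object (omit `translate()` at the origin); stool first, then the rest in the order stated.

stool();
translate([11, 19, 411]) spool();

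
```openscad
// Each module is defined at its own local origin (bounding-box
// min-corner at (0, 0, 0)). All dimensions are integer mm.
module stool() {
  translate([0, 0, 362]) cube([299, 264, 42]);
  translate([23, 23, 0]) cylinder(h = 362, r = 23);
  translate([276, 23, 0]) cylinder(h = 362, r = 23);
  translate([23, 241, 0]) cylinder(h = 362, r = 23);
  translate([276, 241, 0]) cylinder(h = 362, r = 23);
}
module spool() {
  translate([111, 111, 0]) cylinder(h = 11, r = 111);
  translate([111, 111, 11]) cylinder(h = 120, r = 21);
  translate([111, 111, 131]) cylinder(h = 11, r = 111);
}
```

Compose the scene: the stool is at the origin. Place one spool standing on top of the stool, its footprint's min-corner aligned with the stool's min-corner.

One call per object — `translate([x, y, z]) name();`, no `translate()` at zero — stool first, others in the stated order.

stool();
translate([0, 0, 404]) spool();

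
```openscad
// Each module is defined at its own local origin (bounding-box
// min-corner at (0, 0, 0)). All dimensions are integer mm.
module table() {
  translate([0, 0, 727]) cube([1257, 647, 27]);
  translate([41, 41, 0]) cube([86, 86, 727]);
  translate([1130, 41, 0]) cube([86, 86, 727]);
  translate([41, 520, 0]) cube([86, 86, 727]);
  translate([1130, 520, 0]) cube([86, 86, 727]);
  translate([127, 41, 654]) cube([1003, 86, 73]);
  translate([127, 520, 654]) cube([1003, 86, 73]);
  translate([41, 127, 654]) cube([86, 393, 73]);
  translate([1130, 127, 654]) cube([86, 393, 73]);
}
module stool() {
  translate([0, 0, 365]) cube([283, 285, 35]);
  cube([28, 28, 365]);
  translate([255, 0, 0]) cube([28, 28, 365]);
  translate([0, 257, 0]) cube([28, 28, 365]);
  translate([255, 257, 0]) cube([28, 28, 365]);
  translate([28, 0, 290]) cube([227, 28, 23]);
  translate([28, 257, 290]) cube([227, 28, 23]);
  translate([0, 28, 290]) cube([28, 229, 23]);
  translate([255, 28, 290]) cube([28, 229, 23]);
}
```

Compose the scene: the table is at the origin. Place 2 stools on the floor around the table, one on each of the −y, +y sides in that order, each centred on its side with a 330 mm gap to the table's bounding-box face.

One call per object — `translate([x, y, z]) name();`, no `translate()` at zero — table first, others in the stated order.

table();
translate([487, -615, 0]) stool();
translate([487, 977, 0]) stool();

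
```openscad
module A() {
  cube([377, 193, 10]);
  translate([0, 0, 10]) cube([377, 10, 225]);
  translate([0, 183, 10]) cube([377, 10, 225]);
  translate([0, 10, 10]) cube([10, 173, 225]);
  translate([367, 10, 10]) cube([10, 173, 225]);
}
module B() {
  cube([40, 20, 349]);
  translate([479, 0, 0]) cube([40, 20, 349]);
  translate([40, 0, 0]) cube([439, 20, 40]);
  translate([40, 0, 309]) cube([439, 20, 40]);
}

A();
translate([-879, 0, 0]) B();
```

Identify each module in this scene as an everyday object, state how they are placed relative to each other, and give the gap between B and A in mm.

The picture frame's nearest face is 360 mm from the open box's −x face.

A is an open box. B is a picture frame. The picture frame is on the floor beside the open box on its −x side. The gap between the picture frame and the open box is 360 mm.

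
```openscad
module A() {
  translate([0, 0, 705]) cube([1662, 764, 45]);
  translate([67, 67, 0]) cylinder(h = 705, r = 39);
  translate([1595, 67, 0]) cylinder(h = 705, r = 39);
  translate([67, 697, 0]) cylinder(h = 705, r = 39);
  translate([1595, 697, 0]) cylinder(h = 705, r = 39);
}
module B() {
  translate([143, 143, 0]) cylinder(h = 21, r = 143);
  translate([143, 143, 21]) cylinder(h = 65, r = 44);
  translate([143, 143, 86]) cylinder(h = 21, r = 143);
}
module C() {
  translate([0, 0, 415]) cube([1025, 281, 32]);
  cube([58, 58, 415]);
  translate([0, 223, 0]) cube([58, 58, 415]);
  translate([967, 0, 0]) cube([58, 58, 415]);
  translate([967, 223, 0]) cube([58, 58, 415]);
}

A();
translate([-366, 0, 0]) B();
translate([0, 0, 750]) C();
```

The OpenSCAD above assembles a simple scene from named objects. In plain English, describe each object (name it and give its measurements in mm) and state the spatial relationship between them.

A is a table with a 1662×764 mm rectangular top, 45 mm thick, top surface at z = 750 mm, supported by four round legs of 78 mm diameter, each leg's bounding box inset 28 mm from the nearest pair of top edges, running from the floor.

B is a spool: two coaxial disc flanges of radius 143 mm and thickness 21 mm, joined by a core cylinder of radius 44 mm and height 65 mm. The lower flange rests on z = 0 and the three cylinders share a vertical axis.

C is a long wooden bench with a 1025 mm (x) × 281 mm (y) seat, 32 mm thick, its top surface 447 mm above the floor. Four 58 mm square legs at the seat corners, flush with the edges, run from z = 0 to the seat underside.

The spool is on the floor beside the table on its −x side. The bench is on top of the table.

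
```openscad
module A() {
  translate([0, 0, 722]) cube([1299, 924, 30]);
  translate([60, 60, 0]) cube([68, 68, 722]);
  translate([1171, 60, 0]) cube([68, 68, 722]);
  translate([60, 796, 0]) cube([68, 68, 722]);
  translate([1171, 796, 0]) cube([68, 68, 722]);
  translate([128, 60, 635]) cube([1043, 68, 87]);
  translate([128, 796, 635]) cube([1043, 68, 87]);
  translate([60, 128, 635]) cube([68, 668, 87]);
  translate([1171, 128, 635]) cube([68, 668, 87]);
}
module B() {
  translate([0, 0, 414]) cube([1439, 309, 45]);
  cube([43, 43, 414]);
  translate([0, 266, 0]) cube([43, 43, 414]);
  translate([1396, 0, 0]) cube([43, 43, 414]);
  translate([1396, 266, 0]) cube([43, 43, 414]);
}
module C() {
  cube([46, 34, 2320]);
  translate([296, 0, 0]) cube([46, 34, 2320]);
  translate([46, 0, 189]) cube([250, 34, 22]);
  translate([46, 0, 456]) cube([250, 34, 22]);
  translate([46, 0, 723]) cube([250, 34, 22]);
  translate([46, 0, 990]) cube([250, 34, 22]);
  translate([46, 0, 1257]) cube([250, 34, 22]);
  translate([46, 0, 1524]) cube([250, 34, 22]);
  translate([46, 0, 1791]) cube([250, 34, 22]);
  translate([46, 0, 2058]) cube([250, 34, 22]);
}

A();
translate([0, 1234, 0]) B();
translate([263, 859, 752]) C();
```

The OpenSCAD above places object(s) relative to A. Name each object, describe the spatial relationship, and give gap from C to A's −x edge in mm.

The ladder's min-x is at 263; the table's min-x is 0; gap = 263 mm.

A is a table. B is a bench. C is a ladder. The bench is on the floor beside the table on its +y side. The ladder is on top of the table. The gap from the ladder to the table's −x edge is 263 mm.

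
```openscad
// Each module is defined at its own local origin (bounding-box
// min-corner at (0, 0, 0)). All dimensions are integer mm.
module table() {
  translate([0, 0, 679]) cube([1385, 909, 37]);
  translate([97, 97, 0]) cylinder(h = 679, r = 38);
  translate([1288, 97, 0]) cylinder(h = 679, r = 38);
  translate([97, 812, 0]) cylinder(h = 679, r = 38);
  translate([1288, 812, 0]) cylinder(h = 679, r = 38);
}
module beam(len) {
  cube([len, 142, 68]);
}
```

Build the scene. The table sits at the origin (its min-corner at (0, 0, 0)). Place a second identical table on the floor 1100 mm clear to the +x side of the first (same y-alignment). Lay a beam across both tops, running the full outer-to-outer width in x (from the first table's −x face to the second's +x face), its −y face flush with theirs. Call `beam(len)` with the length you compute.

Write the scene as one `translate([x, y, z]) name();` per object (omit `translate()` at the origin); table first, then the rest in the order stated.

table();
translate([2485, 0, 0]) table();
translate([0, 0, 716]) beam(3870);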